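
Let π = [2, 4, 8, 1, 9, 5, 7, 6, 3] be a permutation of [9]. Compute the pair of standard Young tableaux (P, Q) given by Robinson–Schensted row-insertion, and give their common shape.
P = [1, 3, 5, 6] / [2, 4, 9] / [7] / [8];  Q = [1, 2, 3, 5] / [4, 6, 7] / [8] / [9];  common shape = (4, 3, 1, 1)

Row-insert the values π_1, π_2, … into P one at a time, bumping the leftmost entry strictly greater than the inserted value down to the next row. The recording tableau Q records, in position (i, j), the step at which that cell was added to P.
  Insert 2 (step 1): P = [2];  Q = [1]
  Insert 4 (step 2): P = [2, 4];  Q = [1, 2]
  Insert 8 (step 3): P = [2, 4, 8];  Q = [1, 2, 3]
  Insert 1 (step 4): P = [1, 4, 8] / [2];  Q = [1, 2, 3] / [4]
  Insert 9 (step 5): P = [1, 4, 8, 9] / [2];  Q = [1, 2, 3, 5] / [4]
  Insert 5 (step 6): P = [1, 4, 5, 9] / [2, 8];  Q = [1, 2, 3, 5] / [4, 6]
  Insert 7 (step 7): P = [1, 4, 5, 7] / [2, 8, 9];  Q = [1, 2, 3, 5] / [4, 6, 7]
  Insert 6 (step 8): P = [1, 4, 5, 6] / [2, 7, 9] / [8];  Q = [1, 2, 3, 5] / [4, 6, 7] / [8]
  Insert 3 (step 9): P = [1, 3, 5, 6] / [2, 4, 9] / [7] / [8];  Q = [1, 2, 3, 5] / [4, 6, 7] / [8] / [9]
Final shape: (4, 3, 1, 1).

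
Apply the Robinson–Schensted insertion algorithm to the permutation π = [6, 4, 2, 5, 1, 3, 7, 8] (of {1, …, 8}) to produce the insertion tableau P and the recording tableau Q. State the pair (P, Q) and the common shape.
P = [1, 3, 7, 8] / [2, 5] / [4] / [6];  Q = [1, 4, 7, 8] / [2, 6] / [3] / [5];  common shape = (4, 2, 1, 1)

Row-insert the values π_1, π_2, … into P one at a time, bumping the leftmost entry strictly greater than the inserted value down to the next row. The recording tableau Q records, in position (i, j), the step at which that cell was added to P.
  Insert 6 (step 1): P = [6];  Q = [1]
  Insert 4 (step 2): P = [4] / [6];  Q = [1] / [2]
  Insert 2 (step 3): P = [2] / [4] / [6];  Q = [1] / [2] / [3]
  Insert 5 (step 4): P = [2, 5] / [4] / [6];  Q = [1, 4] / [2] / [3]
  Insert 1 (step 5): P = [1, 5] / [2] / [4] / [6];  Q = [1, 4] / [2] / [3] / [5]
  Insert 3 (step 6): P = [1, 3] / [2, 5] / [4] / [6];  Q = [1, 4] / [2, 6] / [3] / [5]
  Insert 7 (step 7): P = [1, 3, 7] / [2, 5] / [4] / [6];  Q = [1, 4, 7] / [2, 6] / [3] / [5]
  Insert 8 (step 8): P = [1, 3, 7, 8] / [2, 5] / [4] / [6];  Q = [1, 4, 7, 8] / [2, 6] / [3] / [5]
Final shape: (4, 2, 1, 1).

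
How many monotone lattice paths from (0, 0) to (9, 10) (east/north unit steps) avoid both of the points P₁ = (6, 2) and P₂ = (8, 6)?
Number of paths = 74843

Inclusion–exclusion. Total paths: C(19, 9) = 92378. Through P₁: C(8, 6)·C(11, 3) = 4620. Through P₂: C(14, 8)·C(5, 1) = 15015. Since P₁ is strictly southwest of P₂, a monotone path through both must visit P₁ then P₂; paths through both = C(8, 6)·C(6, 2)·C(5, 1) = 2100. Avoid both = 92378 − 4620 − 15015 + 2100 = 74843.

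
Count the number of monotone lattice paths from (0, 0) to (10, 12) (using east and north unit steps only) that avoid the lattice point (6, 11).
Number of paths = 584766

Total paths from (0, 0) to (10, 12): C(22, 10) = 646646. Paths through (6, 11): (paths (0, 0) → (6, 11)) × (paths (6, 11) → (10, 12)) = C(17, 6) · C(5, 4) = 12376 · 5 = 61880. Avoidance count = 646646 − 61880 = 584766.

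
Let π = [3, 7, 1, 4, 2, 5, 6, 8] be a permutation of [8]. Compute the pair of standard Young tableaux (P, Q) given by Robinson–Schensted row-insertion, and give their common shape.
P = [1, 2, 5, 6, 8] / [3, 4] / [7];  Q = [1, 2, 6, 7, 8] / [3, 4] / [5];  common shape = (5, 2, 1)

Row-insert the values π_1, π_2, … into P one at a time, bumping the leftmost entry strictly greater than the inserted value down to the next row. The recording tableau Q records, in position (i, j), the step at which that cell was added to P.
  Insert 3 (step 1): P = [3];  Q = [1]
  Insert 7 (step 2): P = [3, 7];  Q = [1, 2]
  Insert 1 (step 3): P = [1, 7] / [3];  Q = [1, 2] / [3]
  Insert 4 (step 4): P = [1, 4] / [3, 7];  Q = [1, 2] / [3, 4]
  Insert 2 (step 5): P = [1, 2] / [3, 4] / [7];  Q = [1, 2] / [3, 4] / [5]
  Insert 5 (step 6): P = [1, 2, 5] / [3, 4] / [7];  Q = [1, 2, 6] / [3, 4] / [5]
  Insert 6 (step 7): P = [1, 2, 5, 6] / [3, 4] / [7];  Q = [1, 2, 6, 7] / [3, 4] / [5]
  Insert 8 (step 8): P = [1, 2, 5, 6, 8] / [3, 4] / [7];  Q = [1, 2, 6, 7, 8] / [3, 4] / [5]
Final shape: (5, 2, 1).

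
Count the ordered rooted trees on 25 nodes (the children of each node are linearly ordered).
C_24 = 1289904147324

These ordered rooted trees are counted by the Catalan number C_n = (1/(n + 1)) · C(2n, n). For n = 24: C_24 = (1/25) · C(48, 24) = 32247603683100/25 = 1289904147324.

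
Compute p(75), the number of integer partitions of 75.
p(75) = 8118264

Compute p(n) via the recurrence p(n, m) = p(n, m−1) + p(n−m, m), where p(n, m) counts partitions of n with all parts ≤ m and p(n) = p(n, n). The base cases are p(0, m) = 1 and p(n, 0) = 0 for n > 0. Filling the table yields p(75) = 8118264. (Euler's pentagonal recurrence is an alternative.)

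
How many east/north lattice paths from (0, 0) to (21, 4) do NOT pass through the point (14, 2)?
Number of paths = 8330

Total paths from (0, 0) to (21, 4): C(25, 21) = 12650. Paths through (14, 2): (paths (0, 0) → (14, 2)) × (paths (14, 2) → (21, 4)) = C(16, 14) · C(9, 7) = 120 · 36 = 4320. Avoidance count = 12650 − 4320 = 8330.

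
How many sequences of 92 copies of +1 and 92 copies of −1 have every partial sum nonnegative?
C_92 = 15487357822491889407128326963778343232013931127835600

These ballot sequences are counted by the Catalan number C_n = (1/(n + 1)) · C(2n, n). For n = 92: C_92 = (1/93) · C(184, 92) = 1440324277491745714862934407631385920577295594888710800/93 = 15487357822491889407128326963778343232013931127835600.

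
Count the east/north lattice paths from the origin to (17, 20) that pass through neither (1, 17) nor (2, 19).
Number of paths = 15905348772

Inclusion–exclusion. Total paths: C(37, 17) = 15905368710. Through P₁: C(18, 1)·C(19, 16) = 17442. Through P₂: C(21, 2)·C(16, 15) = 3360. Since P₁ is strictly southwest of P₂, a monotone path through both must visit P₁ then P₂; paths through both = C(18, 1)·C(3, 1)·C(16, 15) = 864. Avoid both = 15905368710 − 17442 − 3360 + 864 = 15905348772.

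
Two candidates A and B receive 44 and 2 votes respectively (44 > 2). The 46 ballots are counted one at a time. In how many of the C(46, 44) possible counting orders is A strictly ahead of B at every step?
Strict-lead orderings = 945

Total orderings of the 46 votes with 44 for A: C(46, 44) = 1035. By the Bertrand ballot formula (Cycle Lemma / reflection principle), the number of orderings in which A is strictly ahead of B throughout is (p − q)/(p + q) · C(p + q, p) = (44 − 2)/(44 + 2) · 1035 = 945.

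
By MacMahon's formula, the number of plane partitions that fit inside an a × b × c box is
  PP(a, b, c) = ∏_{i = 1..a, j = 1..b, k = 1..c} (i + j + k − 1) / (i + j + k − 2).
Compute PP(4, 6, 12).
PP(4, 6, 12) = 64344818940480

Evaluate the triple product over i = 1..4, j = 1..6, k = 1..12. The factors are (2/1) · (3/2) · (4/3) · (5/4) · (6/5) · (7/6) · (8/7) · (9/8) · … (288 factors total). The numerators and denominators telescope so the product is an integer; carrying out the multiplication exactly gives PP(4, 6, 12) = 64344818940480.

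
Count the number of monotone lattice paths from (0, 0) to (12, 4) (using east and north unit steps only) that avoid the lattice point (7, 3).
Number of paths = 1100

Total paths from (0, 0) to (12, 4): C(16, 12) = 1820. Paths through (7, 3): (paths (0, 0) → (7, 3)) × (paths (7, 3) → (12, 4)) = C(10, 7) · C(6, 5) = 120 · 6 = 720. Avoidance count = 1820 − 720 = 1100.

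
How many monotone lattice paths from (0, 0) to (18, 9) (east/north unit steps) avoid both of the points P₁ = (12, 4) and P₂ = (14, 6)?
Number of paths = 2871585

Inclusion–exclusion. Total paths: C(27, 18) = 4686825. Through P₁: C(16, 12)·C(11, 6) = 840840. Through P₂: C(20, 14)·C(7, 4) = 1356600. Since P₁ is strictly southwest of P₂, a monotone path through both must visit P₁ then P₂; paths through both = C(16, 12)·C(4, 2)·C(7, 4) = 382200. Avoid both = 4686825 − 840840 − 1356600 + 382200 = 2871585.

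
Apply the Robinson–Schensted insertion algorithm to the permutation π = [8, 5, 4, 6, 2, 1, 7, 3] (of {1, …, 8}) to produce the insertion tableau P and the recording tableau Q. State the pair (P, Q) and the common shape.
P = [1, 3, 7] / [2, 6] / [4] / [5] / [8];  Q = [1, 4, 7] / [2, 8] / [3] / [5] / [6];  common shape = (3, 2, 1, 1, 1)

Row-insert the values π_1, π_2, … into P one at a time, bumping the leftmost entry strictly greater than the inserted value down to the next row. The recording tableau Q records, in position (i, j), the step at which that cell was added to P.
  Insert 8 (step 1): P = [8];  Q = [1]
  Insert 5 (step 2): P = [5] / [8];  Q = [1] / [2]
  Insert 4 (step 3): P = [4] / [5] / [8];  Q = [1] / [2] / [3]
  Insert 6 (step 4): P = [4, 6] / [5] / [8];  Q = [1, 4] / [2] / [3]
  Insert 2 (step 5): P = [2, 6] / [4] / [5] / [8];  Q = [1, 4] / [2] / [3] / [5]
  Insert 1 (step 6): P = [1, 6] / [2] / [4] / [5] / [8];  Q = [1, 4] / [2] / [3] / [5] / [6]
  Insert 7 (step 7): P = [1, 6, 7] / [2] / [4] / [5] / [8];  Q = [1, 4, 7] / [2] / [3] / [5] / [6]
  Insert 3 (step 8): P = [1, 3, 7] / [2, 6] / [4] / [5] / [8];  Q = [1, 4, 7] / [2, 8] / [3] / [5] / [6]
Final shape: (3, 2, 1, 1, 1).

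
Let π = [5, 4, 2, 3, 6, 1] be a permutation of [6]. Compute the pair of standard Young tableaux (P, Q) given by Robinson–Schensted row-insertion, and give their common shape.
P = [1, 3, 6] / [2] / [4] / [5];  Q = [1, 4, 5] / [2] / [3] / [6];  common shape = (3, 1, 1, 1)

Row-insert the values π_1, π_2, … into P one at a time, bumping the leftmost entry strictly greater than the inserted value down to the next row. The recording tableau Q records, in position (i, j), the step at which that cell was added to P.
  Insert 5 (step 1): P = [5];  Q = [1]
  Insert 4 (step 2): P = [4] / [5];  Q = [1] / [2]
  Insert 2 (step 3): P = [2] / [4] / [5];  Q = [1] / [2] / [3]
  Insert 3 (step 4): P = [2, 3] / [4] / [5];  Q = [1, 4] / [2] / [3]
  Insert 6 (step 5): P = [2, 3, 6] / [4] / [5];  Q = [1, 4, 5] / [2] / [3]
  Insert 1 (step 6): P = [1, 3, 6] / [2] / [4] / [5];  Q = [1, 4, 5] / [2] / [3] / [6]
Final shape: (3, 1, 1, 1).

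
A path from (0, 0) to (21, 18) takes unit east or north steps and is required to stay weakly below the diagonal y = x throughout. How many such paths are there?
Number of paths = 11338026180

By the reflection principle (André's argument), the number of monotone paths to (21, 18) with n ≤ m that never go above y = x is C(39, 21) − C(39, 22) = 62359143990 − 51021117810 = 11338026180.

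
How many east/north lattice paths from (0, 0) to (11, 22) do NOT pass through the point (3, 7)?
Number of paths = 134699040

Total paths from (0, 0) to (11, 22): C(33, 11) = 193536720. Paths through (3, 7): (paths (0, 0) → (3, 7)) × (paths (3, 7) → (11, 22)) = C(10, 3) · C(23, 8) = 120 · 490314 = 58837680. Avoidance count = 193536720 − 58837680 = 134699040.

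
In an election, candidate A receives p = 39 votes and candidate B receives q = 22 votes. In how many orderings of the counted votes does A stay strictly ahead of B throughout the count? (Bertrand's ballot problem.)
Strict-lead orderings = 6169814424129300

Total orderings of the 61 votes with 39 for A: C(61, 39) = 22138745874816900. By the Bertrand ballot formula (Cycle Lemma / reflection principle), the number of orderings in which A is strictly ahead of B throughout is (p − q)/(p + q) · C(p + q, p) = (39 − 22)/(39 + 22) · 22138745874816900 = 6169814424129300.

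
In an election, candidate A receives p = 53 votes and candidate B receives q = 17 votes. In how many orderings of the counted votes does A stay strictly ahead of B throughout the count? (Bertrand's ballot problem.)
Strict-lead orderings = 4051508174260272

Total orderings of the 70 votes with 53 for A: C(70, 53) = 7877932561061640. By the Bertrand ballot formula (Cycle Lemma / reflection principle), the number of orderings in which A is strictly ahead of B throughout is (p − q)/(p + q) · C(p + q, p) = (53 − 17)/(53 + 17) · 7877932561061640 = 4051508174260272.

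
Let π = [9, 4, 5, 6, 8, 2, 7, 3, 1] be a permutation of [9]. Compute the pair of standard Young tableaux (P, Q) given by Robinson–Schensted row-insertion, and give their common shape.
P = [1, 3, 6, 7] / [2, 5] / [4] / [8] / [9];  Q = [1, 3, 4, 5] / [2, 7] / [6] / [8] / [9];  common shape = (4, 2, 1, 1, 1)

Row-insert the values π_1, π_2, … into P one at a time, bumping the leftmost entry strictly greater than the inserted value down to the next row. The recording tableau Q records, in position (i, j), the step at which that cell was added to P.
  Insert 9 (step 1): P = [9];  Q = [1]
  Insert 4 (step 2): P = [4] / [9];  Q = [1] / [2]
  Insert 5 (step 3): P = [4, 5] / [9];  Q = [1, 3] / [2]
  Insert 6 (step 4): P = [4, 5, 6] / [9];  Q = [1, 3, 4] / [2]
  Insert 8 (step 5): P = [4, 5, 6, 8] / [9];  Q = [1, 3, 4, 5] / [2]
  Insert 2 (step 6): P = [2, 5, 6, 8] / [4] / [9];  Q = [1, 3, 4, 5] / [2] / [6]
  Insert 7 (step 7): P = [2, 5, 6, 7] / [4, 8] / [9];  Q = [1, 3, 4, 5] / [2, 7] / [6]
  Insert 3 (step 8): P = [2, 3, 6, 7] / [4, 5] / [8] / [9];  Q = [1, 3, 4, 5] / [2, 7] / [6] / [8]
  Insert 1 (step 9): P = [1, 3, 6, 7] / [2, 5] / [4] / [8] / [9];  Q = [1, 3, 4, 5] / [2, 7] / [6] / [8] / [9]
Final shape: (4, 2, 1, 1, 1).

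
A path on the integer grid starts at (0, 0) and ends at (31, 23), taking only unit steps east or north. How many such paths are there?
Number of paths = 1085929983159840

A monotone lattice path from (0, 0) to (31, 23) consists of 31 east steps and 23 north steps in some order, so it is determined by which 31 of the 54 steps are east. The count is C(54, 31) = 1085929983159840.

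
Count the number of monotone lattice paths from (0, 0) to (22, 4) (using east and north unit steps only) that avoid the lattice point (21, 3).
Number of paths = 10902

Total paths from (0, 0) to (22, 4): C(26, 22) = 14950. Paths through (21, 3): (paths (0, 0) → (21, 3)) × (paths (21, 3) → (22, 4)) = C(24, 21) · C(2, 1) = 2024 · 2 = 4048. Avoidance count = 14950 − 4048 = 10902.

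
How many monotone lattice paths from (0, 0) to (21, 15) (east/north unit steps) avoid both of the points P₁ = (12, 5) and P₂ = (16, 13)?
Number of paths = 3635449541

Inclusion–exclusion. Total paths: C(36, 21) = 5567902560. Through P₁: C(17, 12)·C(19, 9) = 571635064. Through P₂: C(29, 16)·C(7, 5) = 1425142215. Since P₁ is strictly southwest of P₂, a monotone path through both must visit P₁ then P₂; paths through both = C(17, 12)·C(12, 4)·C(7, 5) = 64324260. Avoid both = 5567902560 − 571635064 − 1425142215 + 64324260 = 3635449541.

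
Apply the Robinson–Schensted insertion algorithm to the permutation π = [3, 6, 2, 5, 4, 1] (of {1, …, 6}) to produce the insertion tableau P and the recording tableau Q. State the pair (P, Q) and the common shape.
P = [1, 4] / [2, 5] / [3] / [6];  Q = [1, 2] / [3, 4] / [5] / [6];  common shape = (2, 2, 1, 1)

Row-insert the values π_1, π_2, … into P one at a time, bumping the leftmost entry strictly greater than the inserted value down to the next row. The recording tableau Q records, in position (i, j), the step at which that cell was added to P.
  Insert 3 (step 1): P = [3];  Q = [1]
  Insert 6 (step 2): P = [3, 6];  Q = [1, 2]
  Insert 2 (step 3): P = [2, 6] / [3];  Q = [1, 2] / [3]
  Insert 5 (step 4): P = [2, 5] / [3, 6];  Q = [1, 2] / [3, 4]
  Insert 4 (step 5): P = [2, 4] / [3, 5] / [6];  Q = [1, 2] / [3, 4] / [5]
  Insert 1 (step 6): P = [1, 4] / [2, 5] / [3] / [6];  Q = [1, 2] / [3, 4] / [5] / [6]
Final shape: (2, 2, 1, 1).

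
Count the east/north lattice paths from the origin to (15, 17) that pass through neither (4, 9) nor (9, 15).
Number of paths = 484320718

Inclusion–exclusion. Total paths: C(32, 15) = 565722720. Through P₁: C(13, 4)·C(19, 11) = 54041130. Through P₂: C(24, 9)·C(8, 6) = 36610112. Since P₁ is strictly southwest of P₂, a monotone path through both must visit P₁ then P₂; paths through both = C(13, 4)·C(11, 5)·C(8, 6) = 9249240. Avoid both = 565722720 − 54041130 − 36610112 + 9249240 = 484320718.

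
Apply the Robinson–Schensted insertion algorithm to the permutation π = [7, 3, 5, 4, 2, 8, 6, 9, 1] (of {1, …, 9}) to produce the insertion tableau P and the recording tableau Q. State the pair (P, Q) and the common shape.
P = [1, 4, 6, 9] / [2, 8] / [3] / [5] / [7];  Q = [1, 3, 6, 8] / [2, 7] / [4] / [5] / [9];  common shape = (4, 2, 1, 1, 1)

Row-insert the values π_1, π_2, … into P one at a time, bumping the leftmost entry strictly greater than the inserted value down to the next row. The recording tableau Q records, in position (i, j), the step at which that cell was added to P.
  Insert 7 (step 1): P = [7];  Q = [1]
  Insert 3 (step 2): P = [3] / [7];  Q = [1] / [2]
  Insert 5 (step 3): P = [3, 5] / [7];  Q = [1, 3] / [2]
  Insert 4 (step 4): P = [3, 4] / [5] / [7];  Q = [1, 3] / [2] / [4]
  Insert 2 (step 5): P = [2, 4] / [3] / [5] / [7];  Q = [1, 3] / [2] / [4] / [5]
  Insert 8 (step 6): P = [2, 4, 8] / [3] / [5] / [7];  Q = [1, 3, 6] / [2] / [4] / [5]
  Insert 6 (step 7): P = [2, 4, 6] / [3, 8] / [5] / [7];  Q = [1, 3, 6] / [2, 7] / [4] / [5]
  Insert 9 (step 8): P = [2, 4, 6, 9] / [3, 8] / [5] / [7];  Q = [1, 3, 6, 8] / [2, 7] / [4] / [5]
  Insert 1 (step 9): P = [1, 4, 6, 9] / [2, 8] / [3] / [5] / [7];  Q = [1, 3, 6, 8] / [2, 7] / [4] / [5] / [9]
Final shape: (4, 2, 1, 1, 1).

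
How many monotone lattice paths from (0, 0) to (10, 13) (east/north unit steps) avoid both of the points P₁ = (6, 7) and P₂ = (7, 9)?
Number of paths = 563486

Inclusion–exclusion. Total paths: C(23, 10) = 1144066. Through P₁: C(13, 6)·C(10, 4) = 360360. Through P₂: C(16, 7)·C(7, 3) = 400400. Since P₁ is strictly southwest of P₂, a monotone path through both must visit P₁ then P₂; paths through both = C(13, 6)·C(3, 1)·C(7, 3) = 180180. Avoid both = 1144066 − 360360 − 400400 + 180180 = 563486.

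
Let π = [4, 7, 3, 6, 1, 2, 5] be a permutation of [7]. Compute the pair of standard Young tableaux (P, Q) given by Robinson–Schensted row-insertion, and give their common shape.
P = [1, 2, 5] / [3, 6] / [4, 7];  Q = [1, 2, 7] / [3, 4] / [5, 6];  common shape = (3, 2, 2)

Row-insert the values π_1, π_2, … into P one at a time, bumping the leftmost entry strictly greater than the inserted value down to the next row. The recording tableau Q records, in position (i, j), the step at which that cell was added to P.
  Insert 4 (step 1): P = [4];  Q = [1]
  Insert 7 (step 2): P = [4, 7];  Q = [1, 2]
  Insert 3 (step 3): P = [3, 7] / [4];  Q = [1, 2] / [3]
  Insert 6 (step 4): P = [3, 6] / [4, 7];  Q = [1, 2] / [3, 4]
  Insert 1 (step 5): P = [1, 6] / [3, 7] / [4];  Q = [1, 2] / [3, 4] / [5]
  Insert 2 (step 6): P = [1, 2] / [3, 6] / [4, 7];  Q = [1, 2] / [3, 4] / [5, 6]
  Insert 5 (step 7): P = [1, 2, 5] / [3, 6] / [4, 7];  Q = [1, 2, 7] / [3, 4] / [5, 6]
Final shape: (3, 2, 2).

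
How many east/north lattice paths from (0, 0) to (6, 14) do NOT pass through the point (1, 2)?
Number of paths = 20196

Total paths from (0, 0) to (6, 14): C(20, 6) = 38760. Paths through (1, 2): (paths (0, 0) → (1, 2)) × (paths (1, 2) → (6, 14)) = C(3, 1) · C(17, 5) = 3 · 6188 = 18564. Avoidance count = 38760 − 18564 = 20196.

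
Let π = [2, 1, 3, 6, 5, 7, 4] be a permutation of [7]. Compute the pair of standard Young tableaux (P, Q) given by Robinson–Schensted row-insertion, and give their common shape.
P = [1, 3, 4, 7] / [2, 5] / [6];  Q = [1, 3, 4, 6] / [2, 5] / [7];  common shape = (4, 2, 1)

Row-insert the values π_1, π_2, … into P one at a time, bumping the leftmost entry strictly greater than the inserted value down to the next row. The recording tableau Q records, in position (i, j), the step at which that cell was added to P.
  Insert 2 (step 1): P = [2];  Q = [1]
  Insert 1 (step 2): P = [1] / [2];  Q = [1] / [2]
  Insert 3 (step 3): P = [1, 3] / [2];  Q = [1, 3] / [2]
  Insert 6 (step 4): P = [1, 3, 6] / [2];  Q = [1, 3, 4] / [2]
  Insert 5 (step 5): P = [1, 3, 5] / [2, 6];  Q = [1, 3, 4] / [2, 5]
  Insert 7 (step 6): P = [1, 3, 5, 7] / [2, 6];  Q = [1, 3, 4, 6] / [2, 5]
  Insert 4 (step 7): P = [1, 3, 4, 7] / [2, 5] / [6];  Q = [1, 3, 4, 6] / [2, 5] / [7]
Final shape: (4, 2, 1).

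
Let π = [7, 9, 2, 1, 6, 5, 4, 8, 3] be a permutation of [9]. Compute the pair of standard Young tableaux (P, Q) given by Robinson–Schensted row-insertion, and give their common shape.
P = [1, 3, 8] / [2, 4] / [5, 9] / [6] / [7];  Q = [1, 2, 8] / [3, 5] / [4, 6] / [7] / [9];  common shape = (3, 2, 2, 1, 1)

Row-insert the values π_1, π_2, … into P one at a time, bumping the leftmost entry strictly greater than the inserted value down to the next row. The recording tableau Q records, in position (i, j), the step at which that cell was added to P.
  Insert 7 (step 1): P = [7];  Q = [1]
  Insert 9 (step 2): P = [7, 9];  Q = [1, 2]
  Insert 2 (step 3): P = [2, 9] / [7];  Q = [1, 2] / [3]
  Insert 1 (step 4): P = [1, 9] / [2] / [7];  Q = [1, 2] / [3] / [4]
  Insert 6 (step 5): P = [1, 6] / [2, 9] / [7];  Q = [1, 2] / [3, 5] / [4]
  Insert 5 (step 6): P = [1, 5] / [2, 6] / [7, 9];  Q = [1, 2] / [3, 5] / [4, 6]
  Insert 4 (step 7): P = [1, 4] / [2, 5] / [6, 9] / [7];  Q = [1, 2] / [3, 5] / [4, 6] / [7]
  Insert 8 (step 8): P = [1, 4, 8] / [2, 5] / [6, 9] / [7];  Q = [1, 2, 8] / [3, 5] / [4, 6] / [7]
  Insert 3 (step 9): P = [1, 3, 8] / [2, 4] / [5, 9] / [6] / [7];  Q = [1, 2, 8] / [3, 5] / [4, 6] / [7] / [9]
Final shape: (3, 2, 2, 1, 1).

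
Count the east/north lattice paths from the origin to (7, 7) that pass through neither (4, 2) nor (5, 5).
Number of paths = 1440

Inclusion–exclusion. Total paths: C(14, 7) = 3432. Through P₁: C(6, 4)·C(8, 3) = 840. Through P₂: C(10, 5)·C(4, 2) = 1512. Since P₁ is strictly southwest of P₂, a monotone path through both must visit P₁ then P₂; paths through both = C(6, 4)·C(4, 1)·C(4, 2) = 360. Avoid both = 3432 − 840 − 1512 + 360 = 1440.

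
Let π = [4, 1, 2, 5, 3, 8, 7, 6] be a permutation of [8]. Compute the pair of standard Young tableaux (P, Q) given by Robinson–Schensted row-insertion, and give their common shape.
P = [1, 2, 3, 6] / [4, 5, 7] / [8];  Q = [1, 3, 4, 6] / [2, 5, 7] / [8];  common shape = (4, 3, 1)

Row-insert the values π_1, π_2, … into P one at a time, bumping the leftmost entry strictly greater than the inserted value down to the next row. The recording tableau Q records, in position (i, j), the step at which that cell was added to P.
  Insert 4 (step 1): P = [4];  Q = [1]
  Insert 1 (step 2): P = [1] / [4];  Q = [1] / [2]
  Insert 2 (step 3): P = [1, 2] / [4];  Q = [1, 3] / [2]
  Insert 5 (step 4): P = [1, 2, 5] / [4];  Q = [1, 3, 4] / [2]
  Insert 3 (step 5): P = [1, 2, 3] / [4, 5];  Q = [1, 3, 4] / [2, 5]
  Insert 8 (step 6): P = [1, 2, 3, 8] / [4, 5];  Q = [1, 3, 4, 6] / [2, 5]
  Insert 7 (step 7): P = [1, 2, 3, 7] / [4, 5, 8];  Q = [1, 3, 4, 6] / [2, 5, 7]
  Insert 6 (step 8): P = [1, 2, 3, 6] / [4, 5, 7] / [8];  Q = [1, 3, 4, 6] / [2, 5, 7] / [8]
Final shape: (4, 3, 1).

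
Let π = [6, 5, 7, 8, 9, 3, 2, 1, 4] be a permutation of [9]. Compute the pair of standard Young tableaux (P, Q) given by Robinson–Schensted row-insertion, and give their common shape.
P = [1, 4, 8, 9] / [2, 7] / [3] / [5] / [6];  Q = [1, 3, 4, 5] / [2, 9] / [6] / [7] / [8];  common shape = (4, 2, 1, 1, 1)

Row-insert the values π_1, π_2, … into P one at a time, bumping the leftmost entry strictly greater than the inserted value down to the next row. The recording tableau Q records, in position (i, j), the step at which that cell was added to P.
  Insert 6 (step 1): P = [6];  Q = [1]
  Insert 5 (step 2): P = [5] / [6];  Q = [1] / [2]
  Insert 7 (step 3): P = [5, 7] / [6];  Q = [1, 3] / [2]
  Insert 8 (step 4): P = [5, 7, 8] / [6];  Q = [1, 3, 4] / [2]
  Insert 9 (step 5): P = [5, 7, 8, 9] / [6];  Q = [1, 3, 4, 5] / [2]
  Insert 3 (step 6): P = [3, 7, 8, 9] / [5] / [6];  Q = [1, 3, 4, 5] / [2] / [6]
  Insert 2 (step 7): P = [2, 7, 8, 9] / [3] / [5] / [6];  Q = [1, 3, 4, 5] / [2] / [6] / [7]
  Insert 1 (step 8): P = [1, 7, 8, 9] / [2] / [3] / [5] / [6];  Q = [1, 3, 4, 5] / [2] / [6] / [7] / [8]
  Insert 4 (step 9): P = [1, 4, 8, 9] / [2, 7] / [3] / [5] / [6];  Q = [1, 3, 4, 5] / [2, 9] / [6] / [7] / [8]
Final shape: (4, 2, 1, 1, 1).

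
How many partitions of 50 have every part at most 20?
p(50, parts ≤ 20) = 181274

Use the recurrence p(n, m) = p(n, m−1) + p(n−m, m): either the largest part is < m (count p(n, m−1)) or the largest part is exactly m (remove one copy of m, count p(n−m, m)). With p(0, ·) = 1 this gives p(50, parts ≤ 20) = 181274. (By conjugating Young diagrams, this also counts partitions of 50 into at most 20 parts.)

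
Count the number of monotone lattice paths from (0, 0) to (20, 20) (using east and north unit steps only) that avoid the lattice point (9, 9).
Number of paths = 103548424980

Total paths from (0, 0) to (20, 20): C(40, 20) = 137846528820. Paths through (9, 9): (paths (0, 0) → (9, 9)) × (paths (9, 9) → (20, 20)) = C(18, 9) · C(22, 11) = 48620 · 705432 = 34298103840. Avoidance count = 137846528820 − 34298103840 = 103548424980.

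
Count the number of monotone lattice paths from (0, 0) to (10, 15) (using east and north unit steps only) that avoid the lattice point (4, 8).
Number of paths = 2419340

Total paths from (0, 0) to (10, 15): C(25, 10) = 3268760. Paths through (4, 8): (paths (0, 0) → (4, 8)) × (paths (4, 8) → (10, 15)) = C(12, 4) · C(13, 6) = 495 · 1716 = 849420. Avoidance count = 3268760 − 849420 = 2419340.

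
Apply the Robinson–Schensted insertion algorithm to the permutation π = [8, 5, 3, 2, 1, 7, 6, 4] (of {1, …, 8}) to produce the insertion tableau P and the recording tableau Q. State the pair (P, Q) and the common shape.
P = [1, 4] / [2, 6] / [3, 7] / [5] / [8];  Q = [1, 6] / [2, 7] / [3, 8] / [4] / [5];  common shape = (2, 2, 2, 1, 1)

Row-insert the values π_1, π_2, … into P one at a time, bumping the leftmost entry strictly greater than the inserted value down to the next row. The recording tableau Q records, in position (i, j), the step at which that cell was added to P.
  Insert 8 (step 1): P = [8];  Q = [1]
  Insert 5 (step 2): P = [5] / [8];  Q = [1] / [2]
  Insert 3 (step 3): P = [3] / [5] / [8];  Q = [1] / [2] / [3]
  Insert 2 (step 4): P = [2] / [3] / [5] / [8];  Q = [1] / [2] / [3] / [4]
  Insert 1 (step 5): P = [1] / [2] / [3] / [5] / [8];  Q = [1] / [2] / [3] / [4] / [5]
  Insert 7 (step 6): P = [1, 7] / [2] / [3] / [5] / [8];  Q = [1, 6] / [2] / [3] / [4] / [5]
  Insert 6 (step 7): P = [1, 6] / [2, 7] / [3] / [5] / [8];  Q = [1, 6] / [2, 7] / [3] / [4] / [5]
  Insert 4 (step 8): P = [1, 4] / [2, 6] / [3, 7] / [5] / [8];  Q = [1, 6] / [2, 7] / [3, 8] / [4] / [5]
Final shape: (2, 2, 2, 1, 1).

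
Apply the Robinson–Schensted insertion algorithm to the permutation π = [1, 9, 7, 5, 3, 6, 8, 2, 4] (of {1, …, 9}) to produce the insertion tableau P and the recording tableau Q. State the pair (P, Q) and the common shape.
P = [1, 2, 4, 8] / [3, 6] / [5] / [7] / [9];  Q = [1, 2, 6, 7] / [3, 9] / [4] / [5] / [8];  common shape = (4, 2, 1, 1, 1)

Row-insert the values π_1, π_2, … into P one at a time, bumping the leftmost entry strictly greater than the inserted value down to the next row. The recording tableau Q records, in position (i, j), the step at which that cell was added to P.
  Insert 1 (step 1): P = [1];  Q = [1]
  Insert 9 (step 2): P = [1, 9];  Q = [1, 2]
  Insert 7 (step 3): P = [1, 7] / [9];  Q = [1, 2] / [3]
  Insert 5 (step 4): P = [1, 5] / [7] / [9];  Q = [1, 2] / [3] / [4]
  Insert 3 (step 5): P = [1, 3] / [5] / [7] / [9];  Q = [1, 2] / [3] / [4] / [5]
  Insert 6 (step 6): P = [1, 3, 6] / [5] / [7] / [9];  Q = [1, 2, 6] / [3] / [4] / [5]
  Insert 8 (step 7): P = [1, 3, 6, 8] / [5] / [7] / [9];  Q = [1, 2, 6, 7] / [3] / [4] / [5]
  Insert 2 (step 8): P = [1, 2, 6, 8] / [3] / [5] / [7] / [9];  Q = [1, 2, 6, 7] / [3] / [4] / [5] / [8]
  Insert 4 (step 9): P = [1, 2, 4, 8] / [3, 6] / [5] / [7] / [9];  Q = [1, 2, 6, 7] / [3, 9] / [4] / [5] / [8]
Final shape: (4, 2, 1, 1, 1).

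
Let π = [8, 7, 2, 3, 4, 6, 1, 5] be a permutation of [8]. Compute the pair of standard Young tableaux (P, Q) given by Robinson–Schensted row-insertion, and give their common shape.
P = [1, 3, 4, 5] / [2, 6] / [7] / [8];  Q = [1, 4, 5, 6] / [2, 8] / [3] / [7];  common shape = (4, 2, 1, 1)

Row-insert the values π_1, π_2, … into P one at a time, bumping the leftmost entry strictly greater than the inserted value down to the next row. The recording tableau Q records, in position (i, j), the step at which that cell was added to P.
  Insert 8 (step 1): P = [8];  Q = [1]
  Insert 7 (step 2): P = [7] / [8];  Q = [1] / [2]
  Insert 2 (step 3): P = [2] / [7] / [8];  Q = [1] / [2] / [3]
  Insert 3 (step 4): P = [2, 3] / [7] / [8];  Q = [1, 4] / [2] / [3]
  Insert 4 (step 5): P = [2, 3, 4] / [7] / [8];  Q = [1, 4, 5] / [2] / [3]
  Insert 6 (step 6): P = [2, 3, 4, 6] / [7] / [8];  Q = [1, 4, 5, 6] / [2] / [3]
  Insert 1 (step 7): P = [1, 3, 4, 6] / [2] / [7] / [8];  Q = [1, 4, 5, 6] / [2] / [3] / [7]
  Insert 5 (step 8): P = [1, 3, 4, 5] / [2, 6] / [7] / [8];  Q = [1, 4, 5, 6] / [2, 8] / [3] / [7]
Final shape: (4, 2, 1, 1).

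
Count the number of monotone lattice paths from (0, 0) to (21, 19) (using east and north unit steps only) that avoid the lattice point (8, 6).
Number of paths = 100049406600

Total paths from (0, 0) to (21, 19): C(40, 21) = 131282408400. Paths through (8, 6): (paths (0, 0) → (8, 6)) × (paths (8, 6) → (21, 19)) = C(14, 8) · C(26, 13) = 3003 · 10400600 = 31233001800. Avoidance count = 131282408400 − 31233001800 = 100049406600.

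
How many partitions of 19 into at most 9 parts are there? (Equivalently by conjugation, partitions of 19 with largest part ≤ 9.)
p(19, parts ≤ 9) = 393

Use the recurrence p(n, m) = p(n, m−1) + p(n−m, m): either the largest part is < m (count p(n, m−1)) or the largest part is exactly m (remove one copy of m, count p(n−m, m)). With p(0, ·) = 1 this gives p(19, parts ≤ 9) = 393. (By conjugating Young diagrams, this also counts partitions of 19 into at most 9 parts.)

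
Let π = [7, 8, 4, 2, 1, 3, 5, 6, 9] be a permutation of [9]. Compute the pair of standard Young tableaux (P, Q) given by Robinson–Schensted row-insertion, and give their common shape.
P = [1, 3, 5, 6, 9] / [2, 8] / [4] / [7];  Q = [1, 2, 7, 8, 9] / [3, 6] / [4] / [5];  common shape = (5, 2, 1, 1)

Row-insert the values π_1, π_2, … into P one at a time, bumping the leftmost entry strictly greater than the inserted value down to the next row. The recording tableau Q records, in position (i, j), the step at which that cell was added to P.
  Insert 7 (step 1): P = [7];  Q = [1]
  Insert 8 (step 2): P = [7, 8];  Q = [1, 2]
  Insert 4 (step 3): P = [4, 8] / [7];  Q = [1, 2] / [3]
  Insert 2 (step 4): P = [2, 8] / [4] / [7];  Q = [1, 2] / [3] / [4]
  Insert 1 (step 5): P = [1, 8] / [2] / [4] / [7];  Q = [1, 2] / [3] / [4] / [5]
  Insert 3 (step 6): P = [1, 3] / [2, 8] / [4] / [7];  Q = [1, 2] / [3, 6] / [4] / [5]
  Insert 5 (step 7): P = [1, 3, 5] / [2, 8] / [4] / [7];  Q = [1, 2, 7] / [3, 6] / [4] / [5]
  Insert 6 (step 8): P = [1, 3, 5, 6] / [2, 8] / [4] / [7];  Q = [1, 2, 7, 8] / [3, 6] / [4] / [5]
  Insert 9 (step 9): P = [1, 3, 5, 6, 9] / [2, 8] / [4] / [7];  Q = [1, 2, 7, 8, 9] / [3, 6] / [4] / [5]
Final shape: (5, 2, 1, 1).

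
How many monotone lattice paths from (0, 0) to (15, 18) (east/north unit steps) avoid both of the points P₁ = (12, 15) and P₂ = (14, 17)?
Number of paths = 367722390

Inclusion–exclusion. Total paths: C(33, 15) = 1037158320. Through P₁: C(27, 12)·C(6, 3) = 347677200. Through P₂: C(31, 14)·C(2, 1) = 530365050. Since P₁ is strictly southwest of P₂, a monotone path through both must visit P₁ then P₂; paths through both = C(27, 12)·C(4, 2)·C(2, 1) = 208606320. Avoid both = 1037158320 − 347677200 − 530365050 + 208606320 = 367722390.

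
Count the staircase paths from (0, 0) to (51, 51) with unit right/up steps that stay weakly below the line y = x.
C_51 = 7684785670514316385230816156

These NE paths below the diagonal are counted by the Catalan number C_n = (1/(n + 1)) · C(2n, n). For n = 51: C_51 = (1/52) · C(102, 51) = 399608854866744452032002440112/52 = 7684785670514316385230816156.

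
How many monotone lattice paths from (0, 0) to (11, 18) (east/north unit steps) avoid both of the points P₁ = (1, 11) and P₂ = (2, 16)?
Number of paths = 34359459

Inclusion–exclusion. Total paths: C(29, 11) = 34597290. Through P₁: C(12, 1)·C(17, 10) = 233376. Through P₂: C(18, 2)·C(11, 9) = 8415. Since P₁ is strictly southwest of P₂, a monotone path through both must visit P₁ then P₂; paths through both = C(12, 1)·C(6, 1)·C(11, 9) = 3960. Avoid both = 34597290 − 233376 − 8415 + 3960 = 34359459.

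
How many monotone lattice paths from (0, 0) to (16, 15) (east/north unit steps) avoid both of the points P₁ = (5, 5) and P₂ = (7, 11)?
Number of paths = 193946643

Inclusion–exclusion. Total paths: C(31, 16) = 300540195. Through P₁: C(10, 5)·C(21, 11) = 88884432. Through P₂: C(18, 7)·C(13, 9) = 22754160. Since P₁ is strictly southwest of P₂, a monotone path through both must visit P₁ then P₂; paths through both = C(10, 5)·C(8, 2)·C(13, 9) = 5045040. Avoid both = 300540195 − 88884432 − 22754160 + 5045040 = 193946643.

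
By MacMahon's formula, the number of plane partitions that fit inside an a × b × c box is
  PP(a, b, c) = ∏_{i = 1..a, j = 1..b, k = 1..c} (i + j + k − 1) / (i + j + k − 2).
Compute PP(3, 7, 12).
PP(3, 7, 12) = 1577078895600

Evaluate the triple product over i = 1..3, j = 1..7, k = 1..12. The factors are (2/1) · (3/2) · (4/3) · (5/4) · (6/5) · (7/6) · (8/7) · (9/8) · … (252 factors total). The numerators and denominators telescope so the product is an integer; carrying out the multiplication exactly gives PP(3, 7, 12) = 1577078895600.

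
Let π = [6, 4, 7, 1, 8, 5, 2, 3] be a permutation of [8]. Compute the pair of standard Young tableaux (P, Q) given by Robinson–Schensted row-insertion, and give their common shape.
P = [1, 2, 3] / [4, 5, 8] / [6, 7];  Q = [1, 3, 5] / [2, 6, 8] / [4, 7];  common shape = (3, 3, 2)

Row-insert the values π_1, π_2, … into P one at a time, bumping the leftmost entry strictly greater than the inserted value down to the next row. The recording tableau Q records, in position (i, j), the step at which that cell was added to P.
  Insert 6 (step 1): P = [6];  Q = [1]
  Insert 4 (step 2): P = [4] / [6];  Q = [1] / [2]
  Insert 7 (step 3): P = [4, 7] / [6];  Q = [1, 3] / [2]
  Insert 1 (step 4): P = [1, 7] / [4] / [6];  Q = [1, 3] / [2] / [4]
  Insert 8 (step 5): P = [1, 7, 8] / [4] / [6];  Q = [1, 3, 5] / [2] / [4]
  Insert 5 (step 6): P = [1, 5, 8] / [4, 7] / [6];  Q = [1, 3, 5] / [2, 6] / [4]
  Insert 2 (step 7): P = [1, 2, 8] / [4, 5] / [6, 7];  Q = [1, 3, 5] / [2, 6] / [4, 7]
  Insert 3 (step 8): P = [1, 2, 3] / [4, 5, 8] / [6, 7];  Q = [1, 3, 5] / [2, 6, 8] / [4, 7]
Final shape: (3, 3, 2).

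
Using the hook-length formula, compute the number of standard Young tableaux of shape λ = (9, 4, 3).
# SYT of shape (9, 4, 3) = 69888

Hook-length formula: f^λ = n! / Π hook(c), product over all cells c of the Young diagram. For λ = (9, 4, 3), n = 16 boxes. Hook lengths by row (left-to-right, top-to-bottom): [11, 10, 9, 7, 5, 4, 3, 2, 1]; [5, 4, 3, 1]; [3, 2, 1]. Product of hooks = 299376000. So f^λ = 16! / 299376000 = 20922789888000 / 299376000 = 69888.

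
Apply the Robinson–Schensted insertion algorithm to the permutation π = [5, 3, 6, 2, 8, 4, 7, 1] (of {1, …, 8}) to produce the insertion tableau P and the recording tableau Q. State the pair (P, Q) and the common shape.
P = [1, 4, 7] / [2, 6, 8] / [3] / [5];  Q = [1, 3, 5] / [2, 6, 7] / [4] / [8];  common shape = (3, 3, 1, 1)

Row-insert the values π_1, π_2, … into P one at a time, bumping the leftmost entry strictly greater than the inserted value down to the next row. The recording tableau Q records, in position (i, j), the step at which that cell was added to P.
  Insert 5 (step 1): P = [5];  Q = [1]
  Insert 3 (step 2): P = [3] / [5];  Q = [1] / [2]
  Insert 6 (step 3): P = [3, 6] / [5];  Q = [1, 3] / [2]
  Insert 2 (step 4): P = [2, 6] / [3] / [5];  Q = [1, 3] / [2] / [4]
  Insert 8 (step 5): P = [2, 6, 8] / [3] / [5];  Q = [1, 3, 5] / [2] / [4]
  Insert 4 (step 6): P = [2, 4, 8] / [3, 6] / [5];  Q = [1, 3, 5] / [2, 6] / [4]
  Insert 7 (step 7): P = [2, 4, 7] / [3, 6, 8] / [5];  Q = [1, 3, 5] / [2, 6, 7] / [4]
  Insert 1 (step 8): P = [1, 4, 7] / [2, 6, 8] / [3] / [5];  Q = [1, 3, 5] / [2, 6, 7] / [4] / [8]
Final shape: (3, 3, 1, 1).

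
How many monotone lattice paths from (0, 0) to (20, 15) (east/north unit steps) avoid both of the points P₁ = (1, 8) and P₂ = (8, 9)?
Number of paths = 2792068728

Inclusion–exclusion. Total paths: C(35, 20) = 3247943160. Through P₁: C(9, 1)·C(26, 19) = 5920200. Through P₂: C(17, 8)·C(18, 12) = 451290840. Since P₁ is strictly southwest of P₂, a monotone path through both must visit P₁ then P₂; paths through both = C(9, 1)·C(8, 7)·C(18, 12) = 1336608. Avoid both = 3247943160 − 5920200 − 451290840 + 1336608 = 2792068728.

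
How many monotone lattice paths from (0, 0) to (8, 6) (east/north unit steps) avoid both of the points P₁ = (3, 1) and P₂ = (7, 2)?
Number of paths = 1915

Inclusion–exclusion. Total paths: C(14, 8) = 3003. Through P₁: C(4, 3)·C(10, 5) = 1008. Through P₂: C(9, 7)·C(5, 1) = 180. Since P₁ is strictly southwest of P₂, a monotone path through both must visit P₁ then P₂; paths through both = C(4, 3)·C(5, 4)·C(5, 1) = 100. Avoid both = 3003 − 1008 − 180 + 100 = 1915.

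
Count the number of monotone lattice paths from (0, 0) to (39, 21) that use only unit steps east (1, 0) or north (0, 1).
Number of paths = 7984465725343800

A monotone lattice path from (0, 0) to (39, 21) consists of 39 east steps and 21 north steps in some order, so it is determined by which 39 of the 60 steps are east. The count is C(60, 39) = 7984465725343800.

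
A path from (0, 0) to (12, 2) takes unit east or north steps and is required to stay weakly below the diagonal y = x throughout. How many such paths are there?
Number of paths = 77

By the reflection principle (André's argument), the number of monotone paths to (12, 2) with n ≤ m that never go above y = x is C(14, 12) − C(14, 13) = 91 − 14 = 77.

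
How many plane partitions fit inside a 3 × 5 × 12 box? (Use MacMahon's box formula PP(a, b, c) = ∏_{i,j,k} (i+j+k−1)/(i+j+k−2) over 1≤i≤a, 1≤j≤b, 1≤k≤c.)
PP(3, 5, 12) = 4892876352

Evaluate the triple product over i = 1..3, j = 1..5, k = 1..12. The factors are (2/1) · (3/2) · (4/3) · (5/4) · (6/5) · (7/6) · (8/7) · (9/8) · … (180 factors total). The numerators and denominators telescope so the product is an integer; carrying out the multiplication exactly gives PP(3, 5, 12) = 4892876352.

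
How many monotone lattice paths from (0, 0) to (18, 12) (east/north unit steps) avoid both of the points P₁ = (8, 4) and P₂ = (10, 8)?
Number of paths = 46848180

Inclusion–exclusion. Total paths: C(30, 18) = 86493225. Through P₁: C(12, 8)·C(18, 10) = 21660210. Through P₂: C(18, 10)·C(12, 8) = 21660210. Since P₁ is strictly southwest of P₂, a monotone path through both must visit P₁ then P₂; paths through both = C(12, 8)·C(6, 2)·C(12, 8) = 3675375. Avoid both = 86493225 − 21660210 − 21660210 + 3675375 = 46848180.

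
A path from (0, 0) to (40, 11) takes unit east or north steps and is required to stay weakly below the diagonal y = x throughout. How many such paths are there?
Number of paths = 34848305100

By the reflection principle (André's argument), the number of monotone paths to (40, 11) with n ≤ m that never go above y = x is C(51, 40) − C(51, 41) = 47626016970 − 12777711870 = 34848305100.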